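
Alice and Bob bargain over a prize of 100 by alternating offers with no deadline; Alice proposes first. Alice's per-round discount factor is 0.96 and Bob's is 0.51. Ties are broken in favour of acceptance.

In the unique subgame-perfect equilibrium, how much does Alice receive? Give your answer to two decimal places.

In a stationary SPE each proposer offers the other exactly their discounted continuation value.
If Alice keeps x when proposing and Bob keeps y when proposing, then x = 100 − 0.51y and y = 100 − 0.96x.
Solving: x = 100(1 − 0.51) / (1 − 0.96·0.51) = 49 / 0.5104 ≈ 96.0031.
Bob gets 100 − 96.0031 ≈ 3.9969.

96.00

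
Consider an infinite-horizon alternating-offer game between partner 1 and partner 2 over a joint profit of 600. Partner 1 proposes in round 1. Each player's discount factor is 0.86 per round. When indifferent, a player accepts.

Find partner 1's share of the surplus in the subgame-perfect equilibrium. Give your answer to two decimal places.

322.58

When partner 1 proposes, partner 2 accepts any offer worth at least 0.86 times what partner 2 would get by proposing next round; and vice versa.
This gives x = 600 − 0.86y and y = 600 − 0.86x, where x and y are each side's share when it proposes.
Hence (1 − 0.86·0.86)x = 600(1 − 0.86), i.e. 0.2604·x = 84.
x ≈ 322.5806; partner 2's share is 600 − x ≈ 277.4194.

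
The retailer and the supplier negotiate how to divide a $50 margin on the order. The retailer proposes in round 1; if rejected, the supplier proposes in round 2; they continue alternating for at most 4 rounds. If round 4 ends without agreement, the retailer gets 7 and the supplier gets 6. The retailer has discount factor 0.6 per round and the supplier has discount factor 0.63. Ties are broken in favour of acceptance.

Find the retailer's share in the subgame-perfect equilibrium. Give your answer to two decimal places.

By backward induction:
Round 4 (the supplier proposes): the retailer gets 7 if talks fail, so the supplier offers 7 and keeps 43.
Round 3 (the retailer proposes): the supplier can get 43 next round, worth 0.63 × 43 = 27.09 now; the retailer offers that and keeps 22.91.
Round 2 (the supplier proposes): the retailer can get 22.91 next round, worth 0.6 × 22.91 = 13.746 now. The supplier offers 13.746 and keeps 50 − 13.746 = 36.254.
Round 1 (the retailer proposes): the supplier can get 36.254 next round, worth 0.63 × 36.254 = 22.84002 now. The retailer offers 22.84002 and keeps 50 − 22.84002 = 27.15998.

27.16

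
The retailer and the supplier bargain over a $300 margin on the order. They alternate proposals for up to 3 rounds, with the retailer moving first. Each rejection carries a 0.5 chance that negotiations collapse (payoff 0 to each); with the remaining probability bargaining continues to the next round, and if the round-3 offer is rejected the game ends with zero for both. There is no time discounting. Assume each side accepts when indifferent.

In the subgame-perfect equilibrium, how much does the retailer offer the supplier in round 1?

75

Round 3 (the retailer proposes): rejection yields 0 for the supplier; the retailer offers 0 and keeps 300.
Round 2 (the supplier proposes): rejecting gives the retailer an expected 0.5 × 300 = 150, so the supplier offers 150, keeping 150.
Round 1 (the retailer proposes): rejecting gives the supplier an expected 0.5 × 150 = 75, so the retailer offers 75, keeping 225.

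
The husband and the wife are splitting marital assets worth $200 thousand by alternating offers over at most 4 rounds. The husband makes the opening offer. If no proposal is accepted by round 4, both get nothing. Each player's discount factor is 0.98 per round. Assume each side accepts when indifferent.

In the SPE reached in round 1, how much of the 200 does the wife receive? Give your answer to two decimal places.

192.16

Round 4 (the wife proposes): the husband will accept anything ≥ 0, so the wife offers 0 and keeps 200.
Round 3 (the husband proposes): the wife can get 200 next round, worth 0.98 × 200 = 196 now. The husband offers 196 and keeps 200 − 196 = 4.
Round 2 (the wife proposes): the husband can get 4 next round, worth 0.98 × 4 = 3.92 now; the wife offers that and keeps 196.08.
Round 1 (the husband proposes): the wife can get 196.08 next round, worth 0.98 × 196.08 = 192.1584 now, so the husband offers 192.1584, keeping 7.8416.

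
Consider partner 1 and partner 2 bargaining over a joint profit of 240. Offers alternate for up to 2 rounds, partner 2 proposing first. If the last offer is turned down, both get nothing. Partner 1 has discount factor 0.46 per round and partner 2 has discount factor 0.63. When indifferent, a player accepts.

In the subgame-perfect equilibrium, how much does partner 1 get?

110.4

Round 2 (partner 1 proposes): rejection yields 0 for partner 2; partner 1 offers 0 and keeps 240.
Round 1 (partner 2 proposes): partner 1 can get 240 next round, worth 0.46 × 240 = 110.4 now; partner 2 offers that and keeps 129.6.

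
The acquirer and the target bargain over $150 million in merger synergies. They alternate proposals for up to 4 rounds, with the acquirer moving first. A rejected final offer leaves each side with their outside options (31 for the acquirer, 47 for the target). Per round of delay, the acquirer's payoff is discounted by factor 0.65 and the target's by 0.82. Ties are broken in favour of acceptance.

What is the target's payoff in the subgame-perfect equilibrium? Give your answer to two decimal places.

95.06

Round 4 (the target proposes): the acquirer gets 31 if talks fail, so the target offers 31 and keeps 119.
Round 3 (the acquirer proposes): the target can get 119 next round, worth 0.82 × 119 = 97.58 now; the acquirer offers that and keeps 52.42.
Round 2 (the target proposes): the acquirer can get 52.42 next round, worth 0.65 × 52.42 = 34.073 now, so the target offers 34.073, keeping 115.927.
Round 1 (the acquirer proposes): the target can get 115.927 next round, worth 0.82 × 115.927 = 95.06014 now. The acquirer offers 95.06014 and keeps 150 − 95.06014 = 54.93986.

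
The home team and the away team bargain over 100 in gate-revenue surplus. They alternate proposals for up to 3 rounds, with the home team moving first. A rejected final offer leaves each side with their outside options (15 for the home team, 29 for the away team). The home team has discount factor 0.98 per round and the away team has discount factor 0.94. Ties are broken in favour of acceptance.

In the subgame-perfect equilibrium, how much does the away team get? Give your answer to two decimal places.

28.59

Round 3 (the home team proposes): the away team gets 29 if talks fail, so the home team offers 29 and keeps 71.
Round 2 (the away team proposes): the home team can get 71 next round, worth 0.98 × 71 = 69.58 now, so the away team offers 69.58, keeping 30.42.
Round 1 (the home team proposes): the away team can get 30.42 next round, worth 0.94 × 30.42 = 28.5948 now; the home team offers that and keeps 71.4052.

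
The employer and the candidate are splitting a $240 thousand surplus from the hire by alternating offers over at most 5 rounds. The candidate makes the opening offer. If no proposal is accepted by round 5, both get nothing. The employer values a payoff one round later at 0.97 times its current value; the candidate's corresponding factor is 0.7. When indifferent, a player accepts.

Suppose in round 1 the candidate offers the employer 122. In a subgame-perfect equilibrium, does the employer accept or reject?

Accept

Round 5 (the candidate proposes): the employer will accept anything ≥ 0, so the candidate offers 0 and keeps 240.
Round 4 (the employer proposes): the candidate can get 240 next round, worth 0.7 × 240 = 168 now. The employer offers 168 and keeps 240 − 168 = 72.
Round 3 (the candidate proposes): the employer can get 72 next round, worth 0.97 × 72 = 69.84 now; the candidate offers that and keeps 170.16.
Round 2 (the employer proposes): the candidate can get 170.16 next round, worth 0.7 × 170.16 = 119.112 now. The employer offers 119.112 and keeps 240 − 119.112 = 120.888.
So by rejecting in round 1, the employer gets 120.888 next round, worth 0.97 × 120.888 = 117.26136 now.
Offer 122 ≥ 117.26136, so the employer accepts.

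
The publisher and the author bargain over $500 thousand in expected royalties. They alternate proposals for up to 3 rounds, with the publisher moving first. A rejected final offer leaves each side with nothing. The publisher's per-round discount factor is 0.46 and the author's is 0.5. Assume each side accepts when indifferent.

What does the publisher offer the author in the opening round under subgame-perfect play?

135

Round 3 (the publisher proposes): rejection yields 0 for the author; the publisher offers 0 and keeps 500.
Round 2 (the author proposes): the publisher can get 500 next round, worth 0.46 × 500 = 230 now; the author offers that and keeps 270.
Round 1 (the publisher proposes): the author can get 270 next round, worth 0.5 × 270 = 135 now. The publisher offers 135 and keeps 500 − 135 = 365.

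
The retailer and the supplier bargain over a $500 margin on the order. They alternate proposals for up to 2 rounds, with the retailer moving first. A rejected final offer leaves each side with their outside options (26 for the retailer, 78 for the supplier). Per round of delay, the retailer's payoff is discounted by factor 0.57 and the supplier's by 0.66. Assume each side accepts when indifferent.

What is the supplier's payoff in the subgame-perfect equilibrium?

Solve by backward induction from round 2.
Round 2 (the supplier proposes): the retailer gets 26 if talks fail, so the supplier offers 26 and keeps 474.
Round 1 (the retailer proposes): the supplier can get 474 next round, worth 0.66 × 474 = 312.84 now, so the retailer offers 312.84, keeping 187.16.

312.84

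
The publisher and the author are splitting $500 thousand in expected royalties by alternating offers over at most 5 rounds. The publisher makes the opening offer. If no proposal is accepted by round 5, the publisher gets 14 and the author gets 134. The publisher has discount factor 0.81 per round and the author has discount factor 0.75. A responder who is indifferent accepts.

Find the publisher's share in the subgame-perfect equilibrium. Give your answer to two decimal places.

Solve by backward induction from round 5.
Round 5 (the publisher proposes): the author gets 134 if talks fail, so the publisher offers 134 and keeps 366.
Round 4 (the author proposes): the publisher can get 366 next round, worth 0.81 × 366 = 296.46 now. The author offers 296.46 and keeps 500 − 296.46 = 203.54.
Round 3 (the publisher proposes): the author can get 203.54 next round, worth 0.75 × 203.54 = 152.655 now; the publisher offers that and keeps 347.345.
Round 2 (the author proposes): the publisher can get 347.345 next round, worth 0.81 × 347.345 = 281.34945 now, so the author offers 281.34945, keeping 218.65055.
Round 1 (the publisher proposes): the author can get 218.65055 next round, worth 0.75 × 218.65055 = 163.9879125 now; the publisher offers that and keeps 336.0120875.

336.01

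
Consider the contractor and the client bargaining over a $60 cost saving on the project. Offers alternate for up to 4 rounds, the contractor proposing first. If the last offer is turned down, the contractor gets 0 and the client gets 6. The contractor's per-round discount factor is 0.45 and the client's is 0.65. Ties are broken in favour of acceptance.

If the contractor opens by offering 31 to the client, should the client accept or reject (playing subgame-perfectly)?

Work out the client's continuation value if the offer is rejected.
Round 4 (the client proposes): the contractor will accept anything ≥ 0, so the client offers 0 and keeps 60.
Round 3 (the contractor proposes): the client can get 60 next round, worth 0.65 × 60 = 39 now. The contractor offers 39 and keeps 60 − 39 = 21.
Round 2 (the client proposes): the contractor can get 21 next round, worth 0.45 × 21 = 9.45 now, so the client offers 9.45, keeping 50.55.
So by rejecting in round 1, the client gets 50.55 next round, worth 0.65 × 50.55 = 32.8575 now.
Offer 31 < 32.8575, so the client rejects.

Reject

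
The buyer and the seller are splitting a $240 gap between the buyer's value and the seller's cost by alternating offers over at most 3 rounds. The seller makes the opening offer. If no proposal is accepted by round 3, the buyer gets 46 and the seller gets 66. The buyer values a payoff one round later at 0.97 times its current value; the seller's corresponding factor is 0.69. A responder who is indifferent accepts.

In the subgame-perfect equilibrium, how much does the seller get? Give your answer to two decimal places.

Round 3 (the seller proposes): the buyer gets 46 if talks fail, so the seller offers 46 and keeps 194.
Round 2 (the buyer proposes): the seller can get 194 next round, worth 0.69 × 194 = 133.86 now; the buyer offers that and keeps 106.14.
Round 1 (the seller proposes): the buyer can get 106.14 next round, worth 0.97 × 106.14 = 102.9558 now; the seller offers that and keeps 137.0442.

137.04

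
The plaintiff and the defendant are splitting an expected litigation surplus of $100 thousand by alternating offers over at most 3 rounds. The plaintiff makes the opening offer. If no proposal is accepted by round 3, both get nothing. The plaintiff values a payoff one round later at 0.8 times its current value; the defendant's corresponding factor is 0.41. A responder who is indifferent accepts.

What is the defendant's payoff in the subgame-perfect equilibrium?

8.2

Work backward from the last round.
Round 3 (the plaintiff proposes): the defendant will accept anything ≥ 0, so the plaintiff offers 0 and keeps 100.
Round 2 (the defendant proposes): the plaintiff can get 100 next round, worth 0.8 × 100 = 80 now, so the defendant offers 80, keeping 20.
Round 1 (the plaintiff proposes): the defendant can get 20 next round, worth 0.41 × 20 = 8.2 now, so the plaintiff offers 8.2, keeping 91.8.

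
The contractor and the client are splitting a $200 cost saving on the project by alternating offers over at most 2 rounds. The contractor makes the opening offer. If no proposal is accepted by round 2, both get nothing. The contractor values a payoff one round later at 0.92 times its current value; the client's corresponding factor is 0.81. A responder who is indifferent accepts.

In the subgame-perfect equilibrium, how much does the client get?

162

Round 2 (the client proposes): the contractor will accept anything ≥ 0, so the client offers 0 and keeps 200.
Round 1 (the contractor proposes): the client can get 200 next round, worth 0.81 × 200 = 162 now. The contractor offers 162 and keeps 200 − 162 = 38.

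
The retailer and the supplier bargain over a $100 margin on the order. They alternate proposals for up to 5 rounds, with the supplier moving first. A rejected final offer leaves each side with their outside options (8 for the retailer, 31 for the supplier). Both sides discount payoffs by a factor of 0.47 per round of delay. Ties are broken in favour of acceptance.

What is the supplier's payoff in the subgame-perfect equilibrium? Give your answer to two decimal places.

69.20

Solve by backward induction from round 5.
Round 5 (the supplier proposes): the retailer gets 8 if talks fail, so the supplier offers 8 and keeps 92.
Round 4 (the retailer proposes): the supplier can get 92 next round, worth 0.47 × 92 = 43.24 now. The retailer offers 43.24 and keeps 100 − 43.24 = 56.76.
Round 3 (the supplier proposes): the retailer can get 56.76 next round, worth 0.47 × 56.76 = 26.6772 now, so the supplier offers 26.6772, keeping 73.3228.
Round 2 (the retailer proposes): the supplier can get 73.3228 next round, worth 0.47 × 73.3228 = 34.461716 now. The retailer offers 34.461716 and keeps 100 − 34.461716 = 65.538284.
Round 1 (the supplier proposes): the retailer can get 65.538284 next round, worth 0.47 × 65.538284 = 30.80299348 now. The supplier offers 30.80299348 and keeps 100 − 30.80299348 = 69.19700652.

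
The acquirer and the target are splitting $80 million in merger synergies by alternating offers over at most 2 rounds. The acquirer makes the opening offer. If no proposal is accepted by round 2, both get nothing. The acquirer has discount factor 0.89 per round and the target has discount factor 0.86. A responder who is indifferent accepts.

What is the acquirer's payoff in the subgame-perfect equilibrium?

11.2

Solve by backward induction from round 2.
Round 2 (the target proposes): rejection yields 0 for the acquirer; the target offers 0 and keeps 80.
Round 1 (the acquirer proposes): the target can get 80 next round, worth 0.86 × 80 = 68.8 now, so the acquirer offers 68.8, keeping 11.2.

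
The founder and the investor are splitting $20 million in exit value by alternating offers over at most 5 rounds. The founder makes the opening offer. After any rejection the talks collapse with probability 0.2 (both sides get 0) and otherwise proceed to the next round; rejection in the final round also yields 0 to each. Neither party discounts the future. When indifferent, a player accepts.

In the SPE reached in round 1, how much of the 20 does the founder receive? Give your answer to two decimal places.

By backward induction:
Round 5 (the founder proposes): rejection yields 0 for the investor; the founder offers 0 and keeps 20.
Round 4 (the investor proposes): rejecting gives the founder an expected 0.8 × 20 = 16; the investor offers that and keeps 4.
Round 3 (the founder proposes): rejecting gives the investor an expected 0.8 × 4 = 3.2; the founder offers that and keeps 16.8.
Round 2 (the investor proposes): rejecting gives the founder an expected 0.8 × 16.8 = 13.44, so the investor offers 13.44, keeping 6.56.
Round 1 (the founder proposes): rejecting gives the investor an expected 0.8 × 6.56 = 5.248. The founder offers 5.248 and keeps 20 − 5.248 = 14.752.

14.75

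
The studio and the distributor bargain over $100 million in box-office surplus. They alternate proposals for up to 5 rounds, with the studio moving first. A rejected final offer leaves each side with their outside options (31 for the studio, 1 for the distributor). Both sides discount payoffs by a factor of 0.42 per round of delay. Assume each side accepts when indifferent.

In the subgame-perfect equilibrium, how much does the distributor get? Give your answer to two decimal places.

Round 5 (the studio proposes): the distributor gets 1 if talks fail, so the studio offers 1 and keeps 99.
Round 4 (the distributor proposes): the studio can get 99 next round, worth 0.42 × 99 = 41.58 now. The distributor offers 41.58 and keeps 100 − 41.58 = 58.42.
Round 3 (the studio proposes): the distributor can get 58.42 next round, worth 0.42 × 58.42 = 24.5364 now. The studio offers 24.5364 and keeps 100 − 24.5364 = 75.4636.
Round 2 (the distributor proposes): the studio can get 75.4636 next round, worth 0.42 × 75.4636 = 31.694712 now; the distributor offers that and keeps 68.305288.
Round 1 (the studio proposes): the distributor can get 68.305288 next round, worth 0.42 × 68.305288 = 28.68822096 now. The studio offers 28.68822096 and keeps 100 − 28.68822096 = 71.31177904.

28.69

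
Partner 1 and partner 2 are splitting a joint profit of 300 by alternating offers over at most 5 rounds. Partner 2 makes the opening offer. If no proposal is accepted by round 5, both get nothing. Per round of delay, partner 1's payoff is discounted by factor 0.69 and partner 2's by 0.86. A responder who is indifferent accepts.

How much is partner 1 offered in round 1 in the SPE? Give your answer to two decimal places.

46.18

Round 5 (partner 2 proposes): partner 1 will accept anything ≥ 0, so partner 2 offers 0 and keeps 300.
Round 4 (partner 1 proposes): partner 2 can get 300 next round, worth 0.86 × 300 = 258 now. Partner 1 offers 258 and keeps 300 − 258 = 42.
Round 3 (partner 2 proposes): partner 1 can get 42 next round, worth 0.69 × 42 = 28.98 now, so partner 2 offers 28.98, keeping 271.02.
Round 2 (partner 1 proposes): partner 2 can get 271.02 next round, worth 0.86 × 271.02 = 233.0772 now, so partner 1 offers 233.0772, keeping 66.9228.
Round 1 (partner 2 proposes): partner 1 can get 66.9228 next round, worth 0.69 × 66.9228 = 46.176732 now. Partner 2 offers 46.176732 and keeps 300 − 46.176732 = 253.823268.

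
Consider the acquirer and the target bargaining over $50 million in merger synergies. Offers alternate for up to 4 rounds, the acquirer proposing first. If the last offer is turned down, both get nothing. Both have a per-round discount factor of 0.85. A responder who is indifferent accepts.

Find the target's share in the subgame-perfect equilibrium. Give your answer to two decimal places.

37.08

Solve by backward induction from round 4.
Round 4 (the target proposes): the acquirer will accept anything ≥ 0, so the target offers 0 and keeps 50.
Round 3 (the acquirer proposes): the target can get 50 next round, worth 0.85 × 50 = 42.5 now; the acquirer offers that and keeps 7.5.
Round 2 (the target proposes): the acquirer can get 7.5 next round, worth 0.85 × 7.5 = 6.375 now; the target offers that and keeps 43.625.
Round 1 (the acquirer proposes): the target can get 43.625 next round, worth 0.85 × 43.625 = 37.08125 now, so the acquirer offers 37.08125, keeping 12.91875.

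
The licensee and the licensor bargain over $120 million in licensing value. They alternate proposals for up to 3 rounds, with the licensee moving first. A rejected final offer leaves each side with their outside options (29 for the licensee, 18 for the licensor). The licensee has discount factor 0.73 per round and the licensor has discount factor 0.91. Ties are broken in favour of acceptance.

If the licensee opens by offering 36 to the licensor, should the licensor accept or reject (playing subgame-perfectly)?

Round 3 (the licensee proposes): the licensor gets 18 if talks fail, so the licensee offers 18 and keeps 102.
Round 2 (the licensor proposes): the licensee can get 102 next round, worth 0.73 × 102 = 74.46 now; the licensor offers that and keeps 45.54.
So by rejecting in round 1, the licensor gets 45.54 next round, worth 0.91 × 45.54 = 41.4414 now.
Offer 36 < 41.4414, so the licensor rejects.

Reject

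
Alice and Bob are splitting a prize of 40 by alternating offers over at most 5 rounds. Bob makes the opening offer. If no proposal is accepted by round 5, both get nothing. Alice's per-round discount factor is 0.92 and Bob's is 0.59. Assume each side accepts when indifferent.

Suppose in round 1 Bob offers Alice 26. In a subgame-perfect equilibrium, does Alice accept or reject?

Work out Alice's continuation value if the offer is rejected.
Round 5 (Bob proposes): rejection yields 0 for Alice; Bob offers 0 and keeps 40.
Round 4 (Alice proposes): Bob can get 40 next round, worth 0.59 × 40 = 23.6 now. Alice offers 23.6 and keeps 40 − 23.6 = 16.4.
Round 3 (Bob proposes): Alice can get 16.4 next round, worth 0.92 × 16.4 = 15.088 now; Bob offers that and keeps 24.912.
Round 2 (Alice proposes): Bob can get 24.912 next round, worth 0.59 × 24.912 = 14.69808 now. Alice offers 14.69808 and keeps 40 − 14.69808 = 25.30192.
So by rejecting in round 1, Alice gets 25.30192 next round, worth 0.92 × 25.30192 = 23.2777664 now.
Offer 26 ≥ 23.2777664, so Alice accepts.

Accept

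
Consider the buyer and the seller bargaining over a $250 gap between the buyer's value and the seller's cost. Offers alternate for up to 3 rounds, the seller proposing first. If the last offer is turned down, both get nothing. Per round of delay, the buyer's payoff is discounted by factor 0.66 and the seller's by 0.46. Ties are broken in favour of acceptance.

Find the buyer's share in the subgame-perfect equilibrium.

Solve by backward induction from round 3.
Round 3 (the seller proposes): rejection yields 0 for the buyer; the seller offers 0 and keeps 250.
Round 2 (the buyer proposes): the seller can get 250 next round, worth 0.46 × 250 = 115 now. The buyer offers 115 and keeps 250 − 115 = 135.
Round 1 (the seller proposes): the buyer can get 135 next round, worth 0.66 × 135 = 89.1 now; the seller offers that and keeps 160.9.

89.1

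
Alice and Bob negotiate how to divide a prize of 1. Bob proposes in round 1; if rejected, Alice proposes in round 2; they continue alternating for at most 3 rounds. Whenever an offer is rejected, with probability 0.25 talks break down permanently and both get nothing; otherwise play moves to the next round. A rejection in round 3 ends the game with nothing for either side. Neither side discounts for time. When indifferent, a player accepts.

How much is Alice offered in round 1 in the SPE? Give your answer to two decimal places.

0.19

Round 3 (Bob proposes): rejection yields 0 for Alice; Bob offers 0 and keeps 1.
Round 2 (Alice proposes): rejecting gives Bob an expected 0.75 × 1 = 0.75. Alice offers 0.75 and keeps 1 − 0.75 = 0.25.
Round 1 (Bob proposes): rejecting gives Alice an expected 0.75 × 0.25 = 0.1875; Bob offers that and keeps 0.8125.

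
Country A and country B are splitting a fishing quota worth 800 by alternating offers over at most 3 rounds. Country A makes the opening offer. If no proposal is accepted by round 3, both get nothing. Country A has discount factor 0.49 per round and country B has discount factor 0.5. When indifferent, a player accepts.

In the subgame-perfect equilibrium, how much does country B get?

204

Work backward from the last round.
Round 3 (country A proposes): country B will accept anything ≥ 0, so country A offers 0 and keeps 800.
Round 2 (country B proposes): country A can get 800 next round, worth 0.49 × 800 = 392 now, so country B offers 392, keeping 408.
Round 1 (country A proposes): country B can get 408 next round, worth 0.5 × 408 = 204 now. Country A offers 204 and keeps 800 − 204 = 596.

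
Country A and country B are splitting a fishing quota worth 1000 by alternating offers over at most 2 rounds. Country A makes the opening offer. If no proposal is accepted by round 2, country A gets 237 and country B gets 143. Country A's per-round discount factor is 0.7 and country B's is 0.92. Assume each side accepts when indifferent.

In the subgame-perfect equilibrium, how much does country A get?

Round 2 (country B proposes): country A gets 237 if talks fail, so country B offers 237 and keeps 763.
Round 1 (country A proposes): country B can get 763 next round, worth 0.92 × 763 = 701.96 now; country A offers that and keeps 298.04.

298.04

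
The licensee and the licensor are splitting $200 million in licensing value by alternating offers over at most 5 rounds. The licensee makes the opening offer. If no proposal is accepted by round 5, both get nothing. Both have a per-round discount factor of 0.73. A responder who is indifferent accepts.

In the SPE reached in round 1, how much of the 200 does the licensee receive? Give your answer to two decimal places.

139.57

Work backward from the last round.
Round 5 (the licensee proposes): rejection yields 0 for the licensor; the licensee offers 0 and keeps 200.
Round 4 (the licensor proposes): the licensee can get 200 next round, worth 0.73 × 200 = 146 now. The licensor offers 146 and keeps 200 − 146 = 54.
Round 3 (the licensee proposes): the licensor can get 54 next round, worth 0.73 × 54 = 39.42 now; the licensee offers that and keeps 160.58.
Round 2 (the licensor proposes): the licensee can get 160.58 next round, worth 0.73 × 160.58 = 117.2234 now; the licensor offers that and keeps 82.7766.
Round 1 (the licensee proposes): the licensor can get 82.7766 next round, worth 0.73 × 82.7766 = 60.426918 now, so the licensee offers 60.426918, keeping 139.573082.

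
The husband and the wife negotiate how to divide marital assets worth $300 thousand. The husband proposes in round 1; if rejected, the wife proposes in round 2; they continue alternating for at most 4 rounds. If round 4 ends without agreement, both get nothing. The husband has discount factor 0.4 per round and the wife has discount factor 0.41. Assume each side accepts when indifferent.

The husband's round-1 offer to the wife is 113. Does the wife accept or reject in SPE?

Accept

Round 4 (the wife proposes): the husband will accept anything ≥ 0, so the wife offers 0 and keeps 300.
Round 3 (the husband proposes): the wife can get 300 next round, worth 0.41 × 300 = 123 now. The husband offers 123 and keeps 300 − 123 = 177.
Round 2 (the wife proposes): the husband can get 177 next round, worth 0.4 × 177 = 70.8 now, so the wife offers 70.8, keeping 229.2.
So by rejecting in round 1, the wife gets 229.2 next round, worth 0.41 × 229.2 = 93.972 now.
Offer 113 ≥ 93.972, so the wife accepts.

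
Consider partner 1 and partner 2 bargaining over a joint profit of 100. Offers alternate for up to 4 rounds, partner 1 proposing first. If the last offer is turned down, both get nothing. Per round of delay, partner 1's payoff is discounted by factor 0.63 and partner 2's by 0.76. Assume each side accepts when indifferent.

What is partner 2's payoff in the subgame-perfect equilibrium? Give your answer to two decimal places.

Work backward from the last round.
Round 4 (partner 2 proposes): rejection yields 0 for partner 1; partner 2 offers 0 and keeps 100.
Round 3 (partner 1 proposes): partner 2 can get 100 next round, worth 0.76 × 100 = 76 now, so partner 1 offers 76, keeping 24.
Round 2 (partner 2 proposes): partner 1 can get 24 next round, worth 0.63 × 24 = 15.12 now, so partner 2 offers 15.12, keeping 84.88.
Round 1 (partner 1 proposes): partner 2 can get 84.88 next round, worth 0.76 × 84.88 = 64.5088 now, so partner 1 offers 64.5088, keeping 35.4912.

64.51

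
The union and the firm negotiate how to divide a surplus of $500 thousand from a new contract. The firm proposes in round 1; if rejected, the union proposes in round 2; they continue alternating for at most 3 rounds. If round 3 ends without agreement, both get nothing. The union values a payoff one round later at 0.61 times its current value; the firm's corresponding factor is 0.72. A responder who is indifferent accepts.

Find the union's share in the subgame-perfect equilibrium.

85.4

Solve by backward induction from round 3.
Round 3 (the firm proposes): rejection yields 0 for the union; the firm offers 0 and keeps 500.
Round 2 (the union proposes): the firm can get 500 next round, worth 0.72 × 500 = 360 now; the union offers that and keeps 140.
Round 1 (the firm proposes): the union can get 140 next round, worth 0.61 × 140 = 85.4 now; the firm offers that and keeps 414.6.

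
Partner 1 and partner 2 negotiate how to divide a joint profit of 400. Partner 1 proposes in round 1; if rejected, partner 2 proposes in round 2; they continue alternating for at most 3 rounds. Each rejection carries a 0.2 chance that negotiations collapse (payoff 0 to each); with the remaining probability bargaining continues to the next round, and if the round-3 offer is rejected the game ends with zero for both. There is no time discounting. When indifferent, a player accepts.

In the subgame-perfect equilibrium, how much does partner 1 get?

336

By backward induction:
Round 3 (partner 1 proposes): partner 2 will accept anything ≥ 0, so partner 1 offers 0 and keeps 400.
Round 2 (partner 2 proposes): rejecting gives partner 1 an expected 0.8 × 400 = 320. Partner 2 offers 320 and keeps 400 − 320 = 80.
Round 1 (partner 1 proposes): rejecting gives partner 2 an expected 0.8 × 80 = 64. Partner 1 offers 64 and keeps 400 − 64 = 336.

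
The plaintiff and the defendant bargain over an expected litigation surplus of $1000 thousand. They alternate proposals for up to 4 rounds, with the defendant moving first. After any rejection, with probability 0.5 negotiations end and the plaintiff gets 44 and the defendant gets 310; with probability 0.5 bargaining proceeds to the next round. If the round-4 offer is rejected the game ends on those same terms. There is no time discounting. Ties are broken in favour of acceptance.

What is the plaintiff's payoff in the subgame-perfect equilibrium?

286.25

Round 4 (the plaintiff proposes): the defendant gets 310 if talks fail, so the plaintiff offers 310 and keeps 690.
Round 3 (the defendant proposes): rejecting gives the plaintiff an expected 0.5 × 690 + 0.5 × 44 = 367; the defendant offers that and keeps 633.
Round 2 (the plaintiff proposes): rejecting gives the defendant an expected 0.5 × 633 + 0.5 × 310 = 471.5, so the plaintiff offers 471.5, keeping 528.5.
Round 1 (the defendant proposes): rejecting gives the plaintiff an expected 0.5 × 528.5 + 0.5 × 44 = 286.25. The defendant offers 286.25 and keeps 1000 − 286.25 = 713.75.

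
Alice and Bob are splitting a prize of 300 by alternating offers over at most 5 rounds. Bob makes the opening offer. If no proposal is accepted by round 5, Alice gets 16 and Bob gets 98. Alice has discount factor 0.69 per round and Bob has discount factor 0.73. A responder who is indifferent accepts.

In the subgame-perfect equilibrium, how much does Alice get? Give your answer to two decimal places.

88.10

Round 5 (Bob proposes): Alice gets 16 if talks fail, so Bob offers 16 and keeps 284.
Round 4 (Alice proposes): Bob can get 284 next round, worth 0.73 × 284 = 207.32 now. Alice offers 207.32 and keeps 300 − 207.32 = 92.68.
Round 3 (Bob proposes): Alice can get 92.68 next round, worth 0.69 × 92.68 = 63.9492 now. Bob offers 63.9492 and keeps 300 − 63.9492 = 236.0508.
Round 2 (Alice proposes): Bob can get 236.0508 next round, worth 0.73 × 236.0508 = 172.317084 now, so Alice offers 172.317084, keeping 127.682916.
Round 1 (Bob proposes): Alice can get 127.682916 next round, worth 0.69 × 127.682916 = 88.10121204 now. Bob offers 88.10121204 and keeps 300 − 88.10121204 = 211.89878796.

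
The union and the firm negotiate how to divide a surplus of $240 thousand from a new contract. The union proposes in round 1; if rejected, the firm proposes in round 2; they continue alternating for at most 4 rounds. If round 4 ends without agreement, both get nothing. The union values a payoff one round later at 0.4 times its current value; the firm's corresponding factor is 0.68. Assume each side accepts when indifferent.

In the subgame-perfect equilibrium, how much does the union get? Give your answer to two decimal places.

97.69

Round 4 (the firm proposes): the union will accept anything ≥ 0, so the firm offers 0 and keeps 240.
Round 3 (the union proposes): the firm can get 240 next round, worth 0.68 × 240 = 163.2 now. The union offers 163.2 and keeps 240 − 163.2 = 76.8.
Round 2 (the firm proposes): the union can get 76.8 next round, worth 0.4 × 76.8 = 30.72 now; the firm offers that and keeps 209.28.
Round 1 (the union proposes): the firm can get 209.28 next round, worth 0.68 × 209.28 = 142.3104 now, so the union offers 142.3104, keeping 97.6896.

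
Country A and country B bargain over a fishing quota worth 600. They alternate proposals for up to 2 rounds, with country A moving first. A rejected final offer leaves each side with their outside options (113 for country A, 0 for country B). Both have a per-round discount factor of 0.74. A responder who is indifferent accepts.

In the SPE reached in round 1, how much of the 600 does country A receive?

239.62

By backward induction:
Round 2 (country B proposes): country A gets 113 if talks fail, so country B offers 113 and keeps 487.
Round 1 (country A proposes): country B can get 487 next round, worth 0.74 × 487 = 360.38 now. Country A offers 360.38 and keeps 600 − 360.38 = 239.62.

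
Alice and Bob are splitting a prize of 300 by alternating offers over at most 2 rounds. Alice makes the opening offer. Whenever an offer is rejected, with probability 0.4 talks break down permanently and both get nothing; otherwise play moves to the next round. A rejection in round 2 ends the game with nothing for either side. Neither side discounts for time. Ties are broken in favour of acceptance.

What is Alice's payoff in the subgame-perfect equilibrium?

120

By backward induction:
Round 2 (Bob proposes): rejection yields 0 for Alice; Bob offers 0 and keeps 300.
Round 1 (Alice proposes): rejecting gives Bob an expected 0.6 × 300 = 180; Alice offers that and keeps 120.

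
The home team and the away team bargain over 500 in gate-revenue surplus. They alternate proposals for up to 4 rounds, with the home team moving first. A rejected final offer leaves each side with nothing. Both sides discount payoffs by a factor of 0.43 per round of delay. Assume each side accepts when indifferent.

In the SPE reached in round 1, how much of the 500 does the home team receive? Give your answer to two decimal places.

337.70

Round 4 (the away team proposes): the home team will accept anything ≥ 0, so the away team offers 0 and keeps 500.
Round 3 (the home team proposes): the away team can get 500 next round, worth 0.43 × 500 = 215 now; the home team offers that and keeps 285.
Round 2 (the away team proposes): the home team can get 285 next round, worth 0.43 × 285 = 122.55 now; the away team offers that and keeps 377.45.
Round 1 (the home team proposes): the away team can get 377.45 next round, worth 0.43 × 377.45 = 162.3035 now; the home team offers that and keeps 337.6965.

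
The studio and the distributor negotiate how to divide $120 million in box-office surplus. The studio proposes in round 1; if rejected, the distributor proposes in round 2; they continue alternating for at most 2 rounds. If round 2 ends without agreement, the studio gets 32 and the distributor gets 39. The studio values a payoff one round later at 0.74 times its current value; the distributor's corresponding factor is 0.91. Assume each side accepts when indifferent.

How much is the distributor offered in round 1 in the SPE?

Round 2 (the distributor proposes): the studio gets 32 if talks fail, so the distributor offers 32 and keeps 88.
Round 1 (the studio proposes): the distributor can get 88 next round, worth 0.91 × 88 = 80.08 now; the studio offers that and keeps 39.92.

80.08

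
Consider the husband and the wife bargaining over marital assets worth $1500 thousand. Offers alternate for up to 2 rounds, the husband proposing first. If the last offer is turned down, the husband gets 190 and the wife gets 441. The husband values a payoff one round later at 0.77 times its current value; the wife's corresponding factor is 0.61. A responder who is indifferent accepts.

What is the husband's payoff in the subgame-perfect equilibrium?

Round 2 (the wife proposes): the husband gets 190 if talks fail, so the wife offers 190 and keeps 1310.
Round 1 (the husband proposes): the wife can get 1310 next round, worth 0.61 × 1310 = 799.1 now; the husband offers that and keeps 700.9.

700.9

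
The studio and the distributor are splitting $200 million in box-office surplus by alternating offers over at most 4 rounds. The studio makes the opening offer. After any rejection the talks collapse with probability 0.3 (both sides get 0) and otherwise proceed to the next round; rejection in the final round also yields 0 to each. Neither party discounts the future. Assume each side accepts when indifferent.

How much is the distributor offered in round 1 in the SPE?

110.6

Round 4 (the distributor proposes): the studio will accept anything ≥ 0, so the distributor offers 0 and keeps 200.
Round 3 (the studio proposes): rejecting gives the distributor an expected 0.7 × 200 = 140, so the studio offers 140, keeping 60.
Round 2 (the distributor proposes): rejecting gives the studio an expected 0.7 × 60 = 42, so the distributor offers 42, keeping 158.
Round 1 (the studio proposes): rejecting gives the distributor an expected 0.7 × 158 = 110.6. The studio offers 110.6 and keeps 200 − 110.6 = 89.4.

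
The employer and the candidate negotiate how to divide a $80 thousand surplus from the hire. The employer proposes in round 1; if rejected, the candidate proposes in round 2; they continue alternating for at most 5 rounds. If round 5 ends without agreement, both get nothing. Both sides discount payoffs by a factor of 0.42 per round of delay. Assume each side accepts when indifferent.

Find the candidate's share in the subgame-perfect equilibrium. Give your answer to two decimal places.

By backward induction:
Round 5 (the employer proposes): rejection yields 0 for the candidate; the employer offers 0 and keeps 80.
Round 4 (the candidate proposes): the employer can get 80 next round, worth 0.42 × 80 = 33.6 now; the candidate offers that and keeps 46.4.
Round 3 (the employer proposes): the candidate can get 46.4 next round, worth 0.42 × 46.4 = 19.488 now; the employer offers that and keeps 60.512.
Round 2 (the candidate proposes): the employer can get 60.512 next round, worth 0.42 × 60.512 = 25.41504 now, so the candidate offers 25.41504, keeping 54.58496.
Round 1 (the employer proposes): the candidate can get 54.58496 next round, worth 0.42 × 54.58496 = 22.9256832 now, so the employer offers 22.9256832, keeping 57.0743168.

22.93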